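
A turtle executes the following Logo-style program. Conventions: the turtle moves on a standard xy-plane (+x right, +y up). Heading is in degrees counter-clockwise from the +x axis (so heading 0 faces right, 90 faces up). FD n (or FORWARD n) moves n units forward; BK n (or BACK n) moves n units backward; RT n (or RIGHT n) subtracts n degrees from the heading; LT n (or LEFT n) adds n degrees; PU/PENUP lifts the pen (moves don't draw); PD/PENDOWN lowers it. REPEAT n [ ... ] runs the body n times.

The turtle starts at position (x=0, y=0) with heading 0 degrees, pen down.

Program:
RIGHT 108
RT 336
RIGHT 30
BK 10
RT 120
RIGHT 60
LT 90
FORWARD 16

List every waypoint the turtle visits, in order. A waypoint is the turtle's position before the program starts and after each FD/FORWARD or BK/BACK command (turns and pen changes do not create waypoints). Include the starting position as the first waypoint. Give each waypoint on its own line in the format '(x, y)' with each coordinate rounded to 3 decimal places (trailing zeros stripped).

Answer: (0, 0)
(4.067, 9.135)
(-10.549, 15.643)

Derivation:
Executing turtle program step by step:
Start: pos=(0,0), heading=0, pen down
RT 108: heading 0 -> 252
RT 336: heading 252 -> 276
RT 30: heading 276 -> 246
BK 10: (0,0) -> (4.067,9.135) [heading=246, draw]
RT 120: heading 246 -> 126
RT 60: heading 126 -> 66
LT 90: heading 66 -> 156
FD 16: (4.067,9.135) -> (-10.549,15.643) [heading=156, draw]
Final: pos=(-10.549,15.643), heading=156, 2 segment(s) drawn
Waypoints (3 total):
(0, 0)
(4.067, 9.135)
(-10.549, 15.643)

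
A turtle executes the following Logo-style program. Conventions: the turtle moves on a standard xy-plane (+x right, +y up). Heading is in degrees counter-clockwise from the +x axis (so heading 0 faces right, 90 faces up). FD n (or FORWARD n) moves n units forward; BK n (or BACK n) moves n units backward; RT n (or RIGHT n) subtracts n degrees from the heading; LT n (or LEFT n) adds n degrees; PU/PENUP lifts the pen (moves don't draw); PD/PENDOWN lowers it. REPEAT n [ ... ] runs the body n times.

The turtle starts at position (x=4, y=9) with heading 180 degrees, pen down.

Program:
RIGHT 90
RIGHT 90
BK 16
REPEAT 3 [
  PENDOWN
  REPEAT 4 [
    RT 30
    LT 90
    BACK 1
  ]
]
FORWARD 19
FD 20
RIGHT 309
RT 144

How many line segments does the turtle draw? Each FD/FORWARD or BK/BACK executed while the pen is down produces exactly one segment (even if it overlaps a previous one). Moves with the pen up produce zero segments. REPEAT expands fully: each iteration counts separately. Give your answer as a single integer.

Executing turtle program step by step:
Start: pos=(4,9), heading=180, pen down
RT 90: heading 180 -> 90
RT 90: heading 90 -> 0
BK 16: (4,9) -> (-12,9) [heading=0, draw]
REPEAT 3 [
  -- iteration 1/3 --
  PD: pen down
  REPEAT 4 [
    -- iteration 1/4 --
    RT 30: heading 0 -> 330
    LT 90: heading 330 -> 60
    BK 1: (-12,9) -> (-12.5,8.134) [heading=60, draw]
    -- iteration 2/4 --
    RT 30: heading 60 -> 30
    LT 90: heading 30 -> 120
    BK 1: (-12.5,8.134) -> (-12,7.268) [heading=120, draw]
    -- iteration 3/4 --
    RT 30: heading 120 -> 90
    LT 90: heading 90 -> 180
    BK 1: (-12,7.268) -> (-11,7.268) [heading=180, draw]
    -- iteration 4/4 --
    RT 30: heading 180 -> 150
    LT 90: heading 150 -> 240
    BK 1: (-11,7.268) -> (-10.5,8.134) [heading=240, draw]
  ]
  -- iteration 2/3 --
  PD: pen down
  REPEAT 4 [
    -- iteration 1/4 --
    RT 30: heading 240 -> 210
    LT 90: heading 210 -> 300
    BK 1: (-10.5,8.134) -> (-11,9) [heading=300, draw]
    -- iteration 2/4 --
    RT 30: heading 300 -> 270
    LT 90: heading 270 -> 0
    BK 1: (-11,9) -> (-12,9) [heading=0, draw]
    -- iteration 3/4 --
    RT 30: heading 0 -> 330
    LT 90: heading 330 -> 60
    BK 1: (-12,9) -> (-12.5,8.134) [heading=60, draw]
    -- iteration 4/4 --
    RT 30: heading 60 -> 30
    LT 90: heading 30 -> 120
    BK 1: (-12.5,8.134) -> (-12,7.268) [heading=120, draw]
  ]
  -- iteration 3/3 --
  PD: pen down
  REPEAT 4 [
    -- iteration 1/4 --
    RT 30: heading 120 -> 90
    LT 90: heading 90 -> 180
    BK 1: (-12,7.268) -> (-11,7.268) [heading=180, draw]
    -- iteration 2/4 --
    RT 30: heading 180 -> 150
    LT 90: heading 150 -> 240
    BK 1: (-11,7.268) -> (-10.5,8.134) [heading=240, draw]
    -- iteration 3/4 --
    RT 30: heading 240 -> 210
    LT 90: heading 210 -> 300
    BK 1: (-10.5,8.134) -> (-11,9) [heading=300, draw]
    -- iteration 4/4 --
    RT 30: heading 300 -> 270
    LT 90: heading 270 -> 0
    BK 1: (-11,9) -> (-12,9) [heading=0, draw]
  ]
]
FD 19: (-12,9) -> (7,9) [heading=0, draw]
FD 20: (7,9) -> (27,9) [heading=0, draw]
RT 309: heading 0 -> 51
RT 144: heading 51 -> 267
Final: pos=(27,9), heading=267, 15 segment(s) drawn
Segments drawn: 15

Answer: 15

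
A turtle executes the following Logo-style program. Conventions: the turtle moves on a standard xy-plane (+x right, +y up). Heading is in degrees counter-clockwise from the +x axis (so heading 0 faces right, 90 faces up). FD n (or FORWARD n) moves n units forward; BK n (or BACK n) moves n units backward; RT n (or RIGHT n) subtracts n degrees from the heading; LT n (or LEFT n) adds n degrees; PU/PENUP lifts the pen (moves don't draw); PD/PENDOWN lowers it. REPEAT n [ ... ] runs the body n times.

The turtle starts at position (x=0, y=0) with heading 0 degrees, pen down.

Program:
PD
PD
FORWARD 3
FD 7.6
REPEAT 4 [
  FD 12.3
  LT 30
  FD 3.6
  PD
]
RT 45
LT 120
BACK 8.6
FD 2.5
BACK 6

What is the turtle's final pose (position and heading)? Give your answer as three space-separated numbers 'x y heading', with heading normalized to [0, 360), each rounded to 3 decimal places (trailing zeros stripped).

Answer: 54.508 43.869 195

Derivation:
Executing turtle program step by step:
Start: pos=(0,0), heading=0, pen down
PD: pen down
PD: pen down
FD 3: (0,0) -> (3,0) [heading=0, draw]
FD 7.6: (3,0) -> (10.6,0) [heading=0, draw]
REPEAT 4 [
  -- iteration 1/4 --
  FD 12.3: (10.6,0) -> (22.9,0) [heading=0, draw]
  LT 30: heading 0 -> 30
  FD 3.6: (22.9,0) -> (26.018,1.8) [heading=30, draw]
  PD: pen down
  -- iteration 2/4 --
  FD 12.3: (26.018,1.8) -> (36.67,7.95) [heading=30, draw]
  LT 30: heading 30 -> 60
  FD 3.6: (36.67,7.95) -> (38.47,11.068) [heading=60, draw]
  PD: pen down
  -- iteration 3/4 --
  FD 12.3: (38.47,11.068) -> (44.62,21.72) [heading=60, draw]
  LT 30: heading 60 -> 90
  FD 3.6: (44.62,21.72) -> (44.62,25.32) [heading=90, draw]
  PD: pen down
  -- iteration 4/4 --
  FD 12.3: (44.62,25.32) -> (44.62,37.62) [heading=90, draw]
  LT 30: heading 90 -> 120
  FD 3.6: (44.62,37.62) -> (42.82,40.737) [heading=120, draw]
  PD: pen down
]
RT 45: heading 120 -> 75
LT 120: heading 75 -> 195
BK 8.6: (42.82,40.737) -> (51.127,42.963) [heading=195, draw]
FD 2.5: (51.127,42.963) -> (48.712,42.316) [heading=195, draw]
BK 6: (48.712,42.316) -> (54.508,43.869) [heading=195, draw]
Final: pos=(54.508,43.869), heading=195, 13 segment(s) drawn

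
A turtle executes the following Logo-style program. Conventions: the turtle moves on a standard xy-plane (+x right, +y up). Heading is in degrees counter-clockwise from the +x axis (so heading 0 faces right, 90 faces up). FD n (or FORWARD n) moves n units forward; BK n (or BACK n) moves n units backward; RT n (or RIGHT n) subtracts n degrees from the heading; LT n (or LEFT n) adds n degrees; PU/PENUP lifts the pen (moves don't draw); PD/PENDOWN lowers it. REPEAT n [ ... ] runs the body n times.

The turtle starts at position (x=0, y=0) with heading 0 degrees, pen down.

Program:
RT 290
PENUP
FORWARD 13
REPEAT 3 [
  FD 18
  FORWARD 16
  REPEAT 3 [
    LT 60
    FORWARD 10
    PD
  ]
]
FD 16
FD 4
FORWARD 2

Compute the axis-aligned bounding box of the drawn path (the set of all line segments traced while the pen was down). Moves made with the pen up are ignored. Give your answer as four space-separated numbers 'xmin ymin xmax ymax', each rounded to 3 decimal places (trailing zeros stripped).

Executing turtle program step by step:
Start: pos=(0,0), heading=0, pen down
RT 290: heading 0 -> 70
PU: pen up
FD 13: (0,0) -> (4.446,12.216) [heading=70, move]
REPEAT 3 [
  -- iteration 1/3 --
  FD 18: (4.446,12.216) -> (10.603,29.13) [heading=70, move]
  FD 16: (10.603,29.13) -> (16.075,44.166) [heading=70, move]
  REPEAT 3 [
    -- iteration 1/3 --
    LT 60: heading 70 -> 130
    FD 10: (16.075,44.166) -> (9.647,51.826) [heading=130, move]
    PD: pen down
    -- iteration 2/3 --
    LT 60: heading 130 -> 190
    FD 10: (9.647,51.826) -> (-0.201,50.09) [heading=190, draw]
    PD: pen down
    -- iteration 3/3 --
    LT 60: heading 190 -> 250
    FD 10: (-0.201,50.09) -> (-3.621,40.693) [heading=250, draw]
    PD: pen down
  ]
  -- iteration 2/3 --
  FD 18: (-3.621,40.693) -> (-9.778,23.778) [heading=250, draw]
  FD 16: (-9.778,23.778) -> (-15.25,8.743) [heading=250, draw]
  REPEAT 3 [
    -- iteration 1/3 --
    LT 60: heading 250 -> 310
    FD 10: (-15.25,8.743) -> (-8.822,1.083) [heading=310, draw]
    PD: pen down
    -- iteration 2/3 --
    LT 60: heading 310 -> 10
    FD 10: (-8.822,1.083) -> (1.026,2.819) [heading=10, draw]
    PD: pen down
    -- iteration 3/3 --
    LT 60: heading 10 -> 70
    FD 10: (1.026,2.819) -> (4.446,12.216) [heading=70, draw]
    PD: pen down
  ]
  -- iteration 3/3 --
  FD 18: (4.446,12.216) -> (10.603,29.13) [heading=70, draw]
  FD 16: (10.603,29.13) -> (16.075,44.166) [heading=70, draw]
  REPEAT 3 [
    -- iteration 1/3 --
    LT 60: heading 70 -> 130
    FD 10: (16.075,44.166) -> (9.647,51.826) [heading=130, draw]
    PD: pen down
    -- iteration 2/3 --
    LT 60: heading 130 -> 190
    FD 10: (9.647,51.826) -> (-0.201,50.09) [heading=190, draw]
    PD: pen down
    -- iteration 3/3 --
    LT 60: heading 190 -> 250
    FD 10: (-0.201,50.09) -> (-3.621,40.693) [heading=250, draw]
    PD: pen down
  ]
]
FD 16: (-3.621,40.693) -> (-9.094,25.658) [heading=250, draw]
FD 4: (-9.094,25.658) -> (-10.462,21.899) [heading=250, draw]
FD 2: (-10.462,21.899) -> (-11.146,20.019) [heading=250, draw]
Final: pos=(-11.146,20.019), heading=250, 15 segment(s) drawn

Segment endpoints: x in {-15.25, -11.146, -10.462, -9.778, -9.094, -8.822, -3.621, -3.621, -0.201, -0.201, 1.026, 4.446, 9.647, 9.647, 10.603, 16.075}, y in {1.083, 2.819, 8.743, 12.216, 20.019, 21.899, 23.778, 25.658, 29.13, 40.693, 40.693, 44.166, 50.09, 50.09, 51.826}
xmin=-15.25, ymin=1.083, xmax=16.075, ymax=51.826

Answer: -15.25 1.083 16.075 51.826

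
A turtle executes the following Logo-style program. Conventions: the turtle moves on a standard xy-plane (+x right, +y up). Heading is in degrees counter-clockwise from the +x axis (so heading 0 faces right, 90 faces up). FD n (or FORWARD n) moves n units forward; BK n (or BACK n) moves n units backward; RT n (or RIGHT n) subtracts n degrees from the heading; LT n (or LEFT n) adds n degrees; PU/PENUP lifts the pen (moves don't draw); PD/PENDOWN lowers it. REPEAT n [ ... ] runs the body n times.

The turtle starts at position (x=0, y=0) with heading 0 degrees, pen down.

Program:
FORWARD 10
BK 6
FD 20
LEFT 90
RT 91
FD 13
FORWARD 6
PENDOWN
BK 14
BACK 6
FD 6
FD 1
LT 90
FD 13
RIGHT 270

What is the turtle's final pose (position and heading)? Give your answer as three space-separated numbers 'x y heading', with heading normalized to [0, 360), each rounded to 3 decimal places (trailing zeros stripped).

Answer: 30.226 12.893 179

Derivation:
Executing turtle program step by step:
Start: pos=(0,0), heading=0, pen down
FD 10: (0,0) -> (10,0) [heading=0, draw]
BK 6: (10,0) -> (4,0) [heading=0, draw]
FD 20: (4,0) -> (24,0) [heading=0, draw]
LT 90: heading 0 -> 90
RT 91: heading 90 -> 359
FD 13: (24,0) -> (36.998,-0.227) [heading=359, draw]
FD 6: (36.998,-0.227) -> (42.997,-0.332) [heading=359, draw]
PD: pen down
BK 14: (42.997,-0.332) -> (28.999,-0.087) [heading=359, draw]
BK 6: (28.999,-0.087) -> (23,0.017) [heading=359, draw]
FD 6: (23,0.017) -> (28.999,-0.087) [heading=359, draw]
FD 1: (28.999,-0.087) -> (29.999,-0.105) [heading=359, draw]
LT 90: heading 359 -> 89
FD 13: (29.999,-0.105) -> (30.226,12.893) [heading=89, draw]
RT 270: heading 89 -> 179
Final: pos=(30.226,12.893), heading=179, 10 segment(s) drawn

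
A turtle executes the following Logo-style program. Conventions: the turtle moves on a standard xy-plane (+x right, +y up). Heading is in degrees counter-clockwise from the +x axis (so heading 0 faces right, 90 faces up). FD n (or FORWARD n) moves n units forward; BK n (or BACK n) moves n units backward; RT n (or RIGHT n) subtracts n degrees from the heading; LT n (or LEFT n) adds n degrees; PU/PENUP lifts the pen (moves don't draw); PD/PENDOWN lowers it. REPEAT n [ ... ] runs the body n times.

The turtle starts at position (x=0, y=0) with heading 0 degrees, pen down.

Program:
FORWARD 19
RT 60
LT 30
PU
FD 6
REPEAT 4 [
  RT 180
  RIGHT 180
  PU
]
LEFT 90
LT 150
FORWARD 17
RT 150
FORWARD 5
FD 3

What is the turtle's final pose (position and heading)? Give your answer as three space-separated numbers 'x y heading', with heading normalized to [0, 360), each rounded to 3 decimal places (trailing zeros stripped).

Executing turtle program step by step:
Start: pos=(0,0), heading=0, pen down
FD 19: (0,0) -> (19,0) [heading=0, draw]
RT 60: heading 0 -> 300
LT 30: heading 300 -> 330
PU: pen up
FD 6: (19,0) -> (24.196,-3) [heading=330, move]
REPEAT 4 [
  -- iteration 1/4 --
  RT 180: heading 330 -> 150
  RT 180: heading 150 -> 330
  PU: pen up
  -- iteration 2/4 --
  RT 180: heading 330 -> 150
  RT 180: heading 150 -> 330
  PU: pen up
  -- iteration 3/4 --
  RT 180: heading 330 -> 150
  RT 180: heading 150 -> 330
  PU: pen up
  -- iteration 4/4 --
  RT 180: heading 330 -> 150
  RT 180: heading 150 -> 330
  PU: pen up
]
LT 90: heading 330 -> 60
LT 150: heading 60 -> 210
FD 17: (24.196,-3) -> (9.474,-11.5) [heading=210, move]
RT 150: heading 210 -> 60
FD 5: (9.474,-11.5) -> (11.974,-7.17) [heading=60, move]
FD 3: (11.974,-7.17) -> (13.474,-4.572) [heading=60, move]
Final: pos=(13.474,-4.572), heading=60, 1 segment(s) drawn

Answer: 13.474 -4.572 60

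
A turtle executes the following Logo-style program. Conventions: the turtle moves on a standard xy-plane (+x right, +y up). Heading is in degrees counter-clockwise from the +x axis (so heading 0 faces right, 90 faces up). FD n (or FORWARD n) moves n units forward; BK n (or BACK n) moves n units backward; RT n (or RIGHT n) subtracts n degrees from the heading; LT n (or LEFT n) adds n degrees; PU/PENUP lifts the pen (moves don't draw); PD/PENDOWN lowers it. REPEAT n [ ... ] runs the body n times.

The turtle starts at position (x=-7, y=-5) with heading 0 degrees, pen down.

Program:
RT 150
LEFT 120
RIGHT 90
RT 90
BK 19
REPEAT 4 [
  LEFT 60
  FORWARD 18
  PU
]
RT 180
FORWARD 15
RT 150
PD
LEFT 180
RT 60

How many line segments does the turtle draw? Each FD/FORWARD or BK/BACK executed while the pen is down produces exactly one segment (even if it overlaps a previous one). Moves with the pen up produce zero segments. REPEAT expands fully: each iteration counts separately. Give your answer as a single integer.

Executing turtle program step by step:
Start: pos=(-7,-5), heading=0, pen down
RT 150: heading 0 -> 210
LT 120: heading 210 -> 330
RT 90: heading 330 -> 240
RT 90: heading 240 -> 150
BK 19: (-7,-5) -> (9.454,-14.5) [heading=150, draw]
REPEAT 4 [
  -- iteration 1/4 --
  LT 60: heading 150 -> 210
  FD 18: (9.454,-14.5) -> (-6.134,-23.5) [heading=210, draw]
  PU: pen up
  -- iteration 2/4 --
  LT 60: heading 210 -> 270
  FD 18: (-6.134,-23.5) -> (-6.134,-41.5) [heading=270, move]
  PU: pen up
  -- iteration 3/4 --
  LT 60: heading 270 -> 330
  FD 18: (-6.134,-41.5) -> (9.454,-50.5) [heading=330, move]
  PU: pen up
  -- iteration 4/4 --
  LT 60: heading 330 -> 30
  FD 18: (9.454,-50.5) -> (25.043,-41.5) [heading=30, move]
  PU: pen up
]
RT 180: heading 30 -> 210
FD 15: (25.043,-41.5) -> (12.053,-49) [heading=210, move]
RT 150: heading 210 -> 60
PD: pen down
LT 180: heading 60 -> 240
RT 60: heading 240 -> 180
Final: pos=(12.053,-49), heading=180, 2 segment(s) drawn
Segments drawn: 2

Answer: 2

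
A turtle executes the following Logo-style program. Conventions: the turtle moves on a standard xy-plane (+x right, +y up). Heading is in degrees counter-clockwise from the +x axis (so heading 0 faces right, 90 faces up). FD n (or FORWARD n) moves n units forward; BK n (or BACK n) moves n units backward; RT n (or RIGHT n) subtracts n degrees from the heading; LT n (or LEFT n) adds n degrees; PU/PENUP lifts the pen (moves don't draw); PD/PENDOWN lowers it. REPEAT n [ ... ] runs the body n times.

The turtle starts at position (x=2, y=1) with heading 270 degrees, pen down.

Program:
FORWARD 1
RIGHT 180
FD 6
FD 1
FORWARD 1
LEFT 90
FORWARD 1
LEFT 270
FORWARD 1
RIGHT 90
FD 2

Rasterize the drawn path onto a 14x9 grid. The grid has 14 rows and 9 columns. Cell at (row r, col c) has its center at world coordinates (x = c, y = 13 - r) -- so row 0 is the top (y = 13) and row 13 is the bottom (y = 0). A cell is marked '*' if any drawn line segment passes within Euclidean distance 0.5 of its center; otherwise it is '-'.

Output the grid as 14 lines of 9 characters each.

Answer: ---------
---------
---------
---------
-***-----
-**------
--*------
--*------
--*------
--*------
--*------
--*------
--*------
--*------

Derivation:
Segment 0: (2,1) -> (2,0)
Segment 1: (2,0) -> (2,6)
Segment 2: (2,6) -> (2,7)
Segment 3: (2,7) -> (2,8)
Segment 4: (2,8) -> (1,8)
Segment 5: (1,8) -> (1,9)
Segment 6: (1,9) -> (3,9)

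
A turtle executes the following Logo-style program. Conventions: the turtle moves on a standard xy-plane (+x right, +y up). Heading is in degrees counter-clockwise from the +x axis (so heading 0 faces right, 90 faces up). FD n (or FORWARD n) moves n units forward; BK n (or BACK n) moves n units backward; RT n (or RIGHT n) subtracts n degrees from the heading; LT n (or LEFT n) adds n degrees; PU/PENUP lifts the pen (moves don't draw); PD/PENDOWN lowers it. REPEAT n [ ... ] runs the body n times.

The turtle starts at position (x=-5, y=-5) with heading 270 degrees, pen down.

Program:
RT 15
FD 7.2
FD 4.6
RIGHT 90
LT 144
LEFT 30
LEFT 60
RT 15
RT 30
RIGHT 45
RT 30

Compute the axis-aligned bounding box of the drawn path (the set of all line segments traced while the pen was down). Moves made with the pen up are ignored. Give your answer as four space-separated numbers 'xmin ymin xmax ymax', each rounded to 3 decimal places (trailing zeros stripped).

Answer: -8.054 -16.398 -5 -5

Derivation:
Executing turtle program step by step:
Start: pos=(-5,-5), heading=270, pen down
RT 15: heading 270 -> 255
FD 7.2: (-5,-5) -> (-6.863,-11.955) [heading=255, draw]
FD 4.6: (-6.863,-11.955) -> (-8.054,-16.398) [heading=255, draw]
RT 90: heading 255 -> 165
LT 144: heading 165 -> 309
LT 30: heading 309 -> 339
LT 60: heading 339 -> 39
RT 15: heading 39 -> 24
RT 30: heading 24 -> 354
RT 45: heading 354 -> 309
RT 30: heading 309 -> 279
Final: pos=(-8.054,-16.398), heading=279, 2 segment(s) drawn

Segment endpoints: x in {-8.054, -6.863, -5}, y in {-16.398, -11.955, -5}
xmin=-8.054, ymin=-16.398, xmax=-5, ymax=-5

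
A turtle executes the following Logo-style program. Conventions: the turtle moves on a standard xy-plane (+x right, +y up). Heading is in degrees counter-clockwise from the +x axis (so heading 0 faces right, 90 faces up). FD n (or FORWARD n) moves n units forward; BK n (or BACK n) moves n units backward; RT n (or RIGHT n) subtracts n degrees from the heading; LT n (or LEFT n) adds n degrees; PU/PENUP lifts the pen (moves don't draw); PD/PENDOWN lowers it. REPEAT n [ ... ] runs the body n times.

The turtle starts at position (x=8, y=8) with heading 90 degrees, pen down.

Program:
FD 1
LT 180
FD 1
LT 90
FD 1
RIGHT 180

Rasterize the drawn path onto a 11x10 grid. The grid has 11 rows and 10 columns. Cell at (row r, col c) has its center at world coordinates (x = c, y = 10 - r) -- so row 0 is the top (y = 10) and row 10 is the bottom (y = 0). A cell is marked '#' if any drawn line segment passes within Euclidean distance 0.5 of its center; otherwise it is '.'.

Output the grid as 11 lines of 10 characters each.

Answer: ..........
........#.
........##
..........
..........
..........
..........
..........
..........
..........
..........

Derivation:
Segment 0: (8,8) -> (8,9)
Segment 1: (8,9) -> (8,8)
Segment 2: (8,8) -> (9,8)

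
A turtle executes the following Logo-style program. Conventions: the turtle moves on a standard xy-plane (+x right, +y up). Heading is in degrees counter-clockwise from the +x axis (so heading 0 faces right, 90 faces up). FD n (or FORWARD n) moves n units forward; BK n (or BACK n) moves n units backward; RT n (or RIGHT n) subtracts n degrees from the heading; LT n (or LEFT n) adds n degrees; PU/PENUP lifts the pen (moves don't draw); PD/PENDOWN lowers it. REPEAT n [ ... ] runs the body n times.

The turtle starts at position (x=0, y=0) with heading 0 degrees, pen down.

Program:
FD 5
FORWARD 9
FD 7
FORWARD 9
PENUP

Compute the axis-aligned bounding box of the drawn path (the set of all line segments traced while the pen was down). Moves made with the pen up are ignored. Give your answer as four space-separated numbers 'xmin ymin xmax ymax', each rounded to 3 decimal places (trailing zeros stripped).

Answer: 0 0 30 0

Derivation:
Executing turtle program step by step:
Start: pos=(0,0), heading=0, pen down
FD 5: (0,0) -> (5,0) [heading=0, draw]
FD 9: (5,0) -> (14,0) [heading=0, draw]
FD 7: (14,0) -> (21,0) [heading=0, draw]
FD 9: (21,0) -> (30,0) [heading=0, draw]
PU: pen up
Final: pos=(30,0), heading=0, 4 segment(s) drawn

Segment endpoints: x in {0, 5, 14, 21, 30}, y in {0}
xmin=0, ymin=0, xmax=30, ymax=0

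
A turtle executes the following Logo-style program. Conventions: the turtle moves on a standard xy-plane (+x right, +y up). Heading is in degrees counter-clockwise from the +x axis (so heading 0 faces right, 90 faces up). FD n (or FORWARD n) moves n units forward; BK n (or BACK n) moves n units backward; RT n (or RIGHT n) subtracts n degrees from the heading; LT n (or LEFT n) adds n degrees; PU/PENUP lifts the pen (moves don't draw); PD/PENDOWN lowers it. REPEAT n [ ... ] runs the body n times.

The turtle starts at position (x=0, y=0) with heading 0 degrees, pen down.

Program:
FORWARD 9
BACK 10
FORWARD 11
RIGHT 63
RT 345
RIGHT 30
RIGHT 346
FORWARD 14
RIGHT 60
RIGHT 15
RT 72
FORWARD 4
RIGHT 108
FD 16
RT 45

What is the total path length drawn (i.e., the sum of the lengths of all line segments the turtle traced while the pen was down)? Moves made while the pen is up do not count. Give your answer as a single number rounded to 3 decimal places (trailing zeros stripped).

Executing turtle program step by step:
Start: pos=(0,0), heading=0, pen down
FD 9: (0,0) -> (9,0) [heading=0, draw]
BK 10: (9,0) -> (-1,0) [heading=0, draw]
FD 11: (-1,0) -> (10,0) [heading=0, draw]
RT 63: heading 0 -> 297
RT 345: heading 297 -> 312
RT 30: heading 312 -> 282
RT 346: heading 282 -> 296
FD 14: (10,0) -> (16.137,-12.583) [heading=296, draw]
RT 60: heading 296 -> 236
RT 15: heading 236 -> 221
RT 72: heading 221 -> 149
FD 4: (16.137,-12.583) -> (12.709,-10.523) [heading=149, draw]
RT 108: heading 149 -> 41
FD 16: (12.709,-10.523) -> (24.784,-0.026) [heading=41, draw]
RT 45: heading 41 -> 356
Final: pos=(24.784,-0.026), heading=356, 6 segment(s) drawn

Segment lengths:
  seg 1: (0,0) -> (9,0), length = 9
  seg 2: (9,0) -> (-1,0), length = 10
  seg 3: (-1,0) -> (10,0), length = 11
  seg 4: (10,0) -> (16.137,-12.583), length = 14
  seg 5: (16.137,-12.583) -> (12.709,-10.523), length = 4
  seg 6: (12.709,-10.523) -> (24.784,-0.026), length = 16
Total = 64

Answer: 64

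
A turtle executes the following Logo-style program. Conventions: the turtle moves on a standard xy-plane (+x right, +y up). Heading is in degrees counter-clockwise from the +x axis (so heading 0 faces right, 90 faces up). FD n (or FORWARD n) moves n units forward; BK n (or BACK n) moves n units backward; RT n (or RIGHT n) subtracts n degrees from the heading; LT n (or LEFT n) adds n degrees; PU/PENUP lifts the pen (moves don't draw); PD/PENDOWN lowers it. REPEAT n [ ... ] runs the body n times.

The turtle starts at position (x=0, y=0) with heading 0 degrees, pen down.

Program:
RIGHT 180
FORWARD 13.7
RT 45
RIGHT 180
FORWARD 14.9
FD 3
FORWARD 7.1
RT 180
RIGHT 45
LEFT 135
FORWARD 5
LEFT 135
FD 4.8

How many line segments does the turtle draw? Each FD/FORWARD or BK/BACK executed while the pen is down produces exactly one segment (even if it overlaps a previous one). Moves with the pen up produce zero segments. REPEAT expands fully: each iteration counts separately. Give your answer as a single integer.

Executing turtle program step by step:
Start: pos=(0,0), heading=0, pen down
RT 180: heading 0 -> 180
FD 13.7: (0,0) -> (-13.7,0) [heading=180, draw]
RT 45: heading 180 -> 135
RT 180: heading 135 -> 315
FD 14.9: (-13.7,0) -> (-3.164,-10.536) [heading=315, draw]
FD 3: (-3.164,-10.536) -> (-1.043,-12.657) [heading=315, draw]
FD 7.1: (-1.043,-12.657) -> (3.978,-17.678) [heading=315, draw]
RT 180: heading 315 -> 135
RT 45: heading 135 -> 90
LT 135: heading 90 -> 225
FD 5: (3.978,-17.678) -> (0.442,-21.213) [heading=225, draw]
LT 135: heading 225 -> 0
FD 4.8: (0.442,-21.213) -> (5.242,-21.213) [heading=0, draw]
Final: pos=(5.242,-21.213), heading=0, 6 segment(s) drawn
Segments drawn: 6

Answer: 6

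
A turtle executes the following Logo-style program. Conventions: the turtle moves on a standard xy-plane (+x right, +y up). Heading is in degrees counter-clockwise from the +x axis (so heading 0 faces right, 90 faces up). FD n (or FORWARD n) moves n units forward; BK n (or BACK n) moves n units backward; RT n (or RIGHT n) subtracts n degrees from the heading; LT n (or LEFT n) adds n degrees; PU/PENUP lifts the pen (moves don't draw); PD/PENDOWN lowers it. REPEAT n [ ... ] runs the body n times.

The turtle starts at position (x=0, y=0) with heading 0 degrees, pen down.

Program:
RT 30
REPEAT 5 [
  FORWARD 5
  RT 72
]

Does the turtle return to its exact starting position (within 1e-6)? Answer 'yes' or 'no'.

Executing turtle program step by step:
Start: pos=(0,0), heading=0, pen down
RT 30: heading 0 -> 330
REPEAT 5 [
  -- iteration 1/5 --
  FD 5: (0,0) -> (4.33,-2.5) [heading=330, draw]
  RT 72: heading 330 -> 258
  -- iteration 2/5 --
  FD 5: (4.33,-2.5) -> (3.291,-7.391) [heading=258, draw]
  RT 72: heading 258 -> 186
  -- iteration 3/5 --
  FD 5: (3.291,-7.391) -> (-1.682,-7.913) [heading=186, draw]
  RT 72: heading 186 -> 114
  -- iteration 4/5 --
  FD 5: (-1.682,-7.913) -> (-3.716,-3.346) [heading=114, draw]
  RT 72: heading 114 -> 42
  -- iteration 5/5 --
  FD 5: (-3.716,-3.346) -> (0,0) [heading=42, draw]
  RT 72: heading 42 -> 330
]
Final: pos=(0,0), heading=330, 5 segment(s) drawn

Start position: (0, 0)
Final position: (0, 0)
Distance = 0; < 1e-6 -> CLOSED

Answer: yes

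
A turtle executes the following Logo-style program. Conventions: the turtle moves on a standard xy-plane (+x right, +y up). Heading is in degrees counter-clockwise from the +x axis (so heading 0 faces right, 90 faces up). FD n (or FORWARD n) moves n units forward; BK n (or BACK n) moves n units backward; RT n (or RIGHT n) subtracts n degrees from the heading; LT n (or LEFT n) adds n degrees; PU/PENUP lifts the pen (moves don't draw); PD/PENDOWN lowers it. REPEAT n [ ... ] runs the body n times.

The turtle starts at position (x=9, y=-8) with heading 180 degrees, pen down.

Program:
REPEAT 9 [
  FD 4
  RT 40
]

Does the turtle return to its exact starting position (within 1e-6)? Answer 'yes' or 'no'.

Answer: yes

Derivation:
Executing turtle program step by step:
Start: pos=(9,-8), heading=180, pen down
REPEAT 9 [
  -- iteration 1/9 --
  FD 4: (9,-8) -> (5,-8) [heading=180, draw]
  RT 40: heading 180 -> 140
  -- iteration 2/9 --
  FD 4: (5,-8) -> (1.936,-5.429) [heading=140, draw]
  RT 40: heading 140 -> 100
  -- iteration 3/9 --
  FD 4: (1.936,-5.429) -> (1.241,-1.49) [heading=100, draw]
  RT 40: heading 100 -> 60
  -- iteration 4/9 --
  FD 4: (1.241,-1.49) -> (3.241,1.974) [heading=60, draw]
  RT 40: heading 60 -> 20
  -- iteration 5/9 --
  FD 4: (3.241,1.974) -> (7,3.343) [heading=20, draw]
  RT 40: heading 20 -> 340
  -- iteration 6/9 --
  FD 4: (7,3.343) -> (10.759,1.974) [heading=340, draw]
  RT 40: heading 340 -> 300
  -- iteration 7/9 --
  FD 4: (10.759,1.974) -> (12.759,-1.49) [heading=300, draw]
  RT 40: heading 300 -> 260
  -- iteration 8/9 --
  FD 4: (12.759,-1.49) -> (12.064,-5.429) [heading=260, draw]
  RT 40: heading 260 -> 220
  -- iteration 9/9 --
  FD 4: (12.064,-5.429) -> (9,-8) [heading=220, draw]
  RT 40: heading 220 -> 180
]
Final: pos=(9,-8), heading=180, 9 segment(s) drawn

Start position: (9, -8)
Final position: (9, -8)
Distance = 0; < 1e-6 -> CLOSED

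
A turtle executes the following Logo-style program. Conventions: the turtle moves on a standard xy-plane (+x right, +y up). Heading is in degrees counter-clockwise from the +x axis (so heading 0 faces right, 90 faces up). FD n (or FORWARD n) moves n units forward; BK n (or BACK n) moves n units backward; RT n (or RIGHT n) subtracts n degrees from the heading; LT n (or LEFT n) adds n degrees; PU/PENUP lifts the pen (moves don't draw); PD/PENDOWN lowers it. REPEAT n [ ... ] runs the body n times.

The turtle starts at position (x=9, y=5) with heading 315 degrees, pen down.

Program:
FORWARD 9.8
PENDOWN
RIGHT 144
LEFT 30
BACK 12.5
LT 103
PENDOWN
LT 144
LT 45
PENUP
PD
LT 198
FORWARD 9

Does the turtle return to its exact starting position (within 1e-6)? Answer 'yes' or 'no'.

Answer: no

Derivation:
Executing turtle program step by step:
Start: pos=(9,5), heading=315, pen down
FD 9.8: (9,5) -> (15.93,-1.93) [heading=315, draw]
PD: pen down
RT 144: heading 315 -> 171
LT 30: heading 171 -> 201
BK 12.5: (15.93,-1.93) -> (27.599,2.55) [heading=201, draw]
LT 103: heading 201 -> 304
PD: pen down
LT 144: heading 304 -> 88
LT 45: heading 88 -> 133
PU: pen up
PD: pen down
LT 198: heading 133 -> 331
FD 9: (27.599,2.55) -> (35.471,-1.813) [heading=331, draw]
Final: pos=(35.471,-1.813), heading=331, 3 segment(s) drawn

Start position: (9, 5)
Final position: (35.471, -1.813)
Distance = 27.334; >= 1e-6 -> NOT closed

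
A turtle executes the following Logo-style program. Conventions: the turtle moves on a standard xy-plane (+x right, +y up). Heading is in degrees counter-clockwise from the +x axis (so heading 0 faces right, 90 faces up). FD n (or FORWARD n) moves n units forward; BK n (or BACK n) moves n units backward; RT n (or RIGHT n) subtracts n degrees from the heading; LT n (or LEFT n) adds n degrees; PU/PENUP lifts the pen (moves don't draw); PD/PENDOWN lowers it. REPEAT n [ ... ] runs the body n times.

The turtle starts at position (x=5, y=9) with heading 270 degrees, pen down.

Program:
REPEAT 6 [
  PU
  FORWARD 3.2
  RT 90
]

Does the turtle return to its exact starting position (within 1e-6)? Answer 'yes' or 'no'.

Answer: no

Derivation:
Executing turtle program step by step:
Start: pos=(5,9), heading=270, pen down
REPEAT 6 [
  -- iteration 1/6 --
  PU: pen up
  FD 3.2: (5,9) -> (5,5.8) [heading=270, move]
  RT 90: heading 270 -> 180
  -- iteration 2/6 --
  PU: pen up
  FD 3.2: (5,5.8) -> (1.8,5.8) [heading=180, move]
  RT 90: heading 180 -> 90
  -- iteration 3/6 --
  PU: pen up
  FD 3.2: (1.8,5.8) -> (1.8,9) [heading=90, move]
  RT 90: heading 90 -> 0
  -- iteration 4/6 --
  PU: pen up
  FD 3.2: (1.8,9) -> (5,9) [heading=0, move]
  RT 90: heading 0 -> 270
  -- iteration 5/6 --
  PU: pen up
  FD 3.2: (5,9) -> (5,5.8) [heading=270, move]
  RT 90: heading 270 -> 180
  -- iteration 6/6 --
  PU: pen up
  FD 3.2: (5,5.8) -> (1.8,5.8) [heading=180, move]
  RT 90: heading 180 -> 90
]
Final: pos=(1.8,5.8), heading=90, 0 segment(s) drawn

Start position: (5, 9)
Final position: (1.8, 5.8)
Distance = 4.525; >= 1e-6 -> NOT closed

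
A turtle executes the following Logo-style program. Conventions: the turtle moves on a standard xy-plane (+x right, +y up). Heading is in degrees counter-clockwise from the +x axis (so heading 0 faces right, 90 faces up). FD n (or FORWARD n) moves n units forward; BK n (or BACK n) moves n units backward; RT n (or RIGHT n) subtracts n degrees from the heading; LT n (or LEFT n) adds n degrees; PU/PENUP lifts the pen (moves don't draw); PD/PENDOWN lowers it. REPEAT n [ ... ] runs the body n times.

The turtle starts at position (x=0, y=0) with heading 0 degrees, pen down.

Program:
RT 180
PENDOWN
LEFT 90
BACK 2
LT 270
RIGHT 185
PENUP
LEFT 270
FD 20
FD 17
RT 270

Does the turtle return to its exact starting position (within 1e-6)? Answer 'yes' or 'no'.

Answer: no

Derivation:
Executing turtle program step by step:
Start: pos=(0,0), heading=0, pen down
RT 180: heading 0 -> 180
PD: pen down
LT 90: heading 180 -> 270
BK 2: (0,0) -> (0,2) [heading=270, draw]
LT 270: heading 270 -> 180
RT 185: heading 180 -> 355
PU: pen up
LT 270: heading 355 -> 265
FD 20: (0,2) -> (-1.743,-17.924) [heading=265, move]
FD 17: (-1.743,-17.924) -> (-3.225,-34.859) [heading=265, move]
RT 270: heading 265 -> 355
Final: pos=(-3.225,-34.859), heading=355, 1 segment(s) drawn

Start position: (0, 0)
Final position: (-3.225, -34.859)
Distance = 35.008; >= 1e-6 -> NOT closed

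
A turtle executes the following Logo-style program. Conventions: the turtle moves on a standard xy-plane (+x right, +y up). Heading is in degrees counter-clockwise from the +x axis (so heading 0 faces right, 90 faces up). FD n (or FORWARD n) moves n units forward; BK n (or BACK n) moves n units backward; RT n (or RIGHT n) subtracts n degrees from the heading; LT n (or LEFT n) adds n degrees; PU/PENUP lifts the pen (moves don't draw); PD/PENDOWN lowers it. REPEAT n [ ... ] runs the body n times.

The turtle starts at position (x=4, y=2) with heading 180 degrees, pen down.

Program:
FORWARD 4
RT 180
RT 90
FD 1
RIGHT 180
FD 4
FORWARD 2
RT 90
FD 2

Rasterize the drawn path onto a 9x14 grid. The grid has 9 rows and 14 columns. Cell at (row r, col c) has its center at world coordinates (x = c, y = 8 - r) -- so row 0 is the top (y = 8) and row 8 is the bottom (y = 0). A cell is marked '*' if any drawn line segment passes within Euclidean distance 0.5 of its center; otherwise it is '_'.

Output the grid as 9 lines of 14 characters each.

Segment 0: (4,2) -> (0,2)
Segment 1: (0,2) -> (0,1)
Segment 2: (0,1) -> (-0,5)
Segment 3: (-0,5) -> (-0,7)
Segment 4: (-0,7) -> (2,7)

Answer: ______________
***___________
*_____________
*_____________
*_____________
*_____________
*****_________
*_____________
______________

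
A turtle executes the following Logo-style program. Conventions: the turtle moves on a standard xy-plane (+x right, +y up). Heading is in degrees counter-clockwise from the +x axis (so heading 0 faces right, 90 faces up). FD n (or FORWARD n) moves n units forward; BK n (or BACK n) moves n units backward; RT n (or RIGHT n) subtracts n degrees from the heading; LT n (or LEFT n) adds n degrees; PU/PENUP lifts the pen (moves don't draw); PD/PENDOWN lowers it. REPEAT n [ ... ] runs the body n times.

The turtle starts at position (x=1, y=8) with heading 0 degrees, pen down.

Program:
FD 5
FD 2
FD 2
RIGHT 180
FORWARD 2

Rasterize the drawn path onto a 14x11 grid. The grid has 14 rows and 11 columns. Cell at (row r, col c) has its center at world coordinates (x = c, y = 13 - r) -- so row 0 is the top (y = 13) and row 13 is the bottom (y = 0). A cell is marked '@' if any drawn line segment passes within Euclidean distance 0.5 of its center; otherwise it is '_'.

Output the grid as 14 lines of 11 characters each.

Answer: ___________
___________
___________
___________
___________
_@@@@@@@@@@
___________
___________
___________
___________
___________
___________
___________
___________

Derivation:
Segment 0: (1,8) -> (6,8)
Segment 1: (6,8) -> (8,8)
Segment 2: (8,8) -> (10,8)
Segment 3: (10,8) -> (8,8)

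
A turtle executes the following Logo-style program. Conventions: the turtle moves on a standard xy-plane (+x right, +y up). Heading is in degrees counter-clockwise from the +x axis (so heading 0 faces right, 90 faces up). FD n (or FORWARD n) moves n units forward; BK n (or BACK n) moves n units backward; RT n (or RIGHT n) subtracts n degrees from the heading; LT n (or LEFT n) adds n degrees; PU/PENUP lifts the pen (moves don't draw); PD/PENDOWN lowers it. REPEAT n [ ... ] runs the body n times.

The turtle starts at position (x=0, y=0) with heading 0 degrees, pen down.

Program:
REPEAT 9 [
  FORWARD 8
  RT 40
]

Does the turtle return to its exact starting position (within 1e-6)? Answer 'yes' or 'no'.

Answer: yes

Derivation:
Executing turtle program step by step:
Start: pos=(0,0), heading=0, pen down
REPEAT 9 [
  -- iteration 1/9 --
  FD 8: (0,0) -> (8,0) [heading=0, draw]
  RT 40: heading 0 -> 320
  -- iteration 2/9 --
  FD 8: (8,0) -> (14.128,-5.142) [heading=320, draw]
  RT 40: heading 320 -> 280
  -- iteration 3/9 --
  FD 8: (14.128,-5.142) -> (15.518,-13.021) [heading=280, draw]
  RT 40: heading 280 -> 240
  -- iteration 4/9 --
  FD 8: (15.518,-13.021) -> (11.518,-19.949) [heading=240, draw]
  RT 40: heading 240 -> 200
  -- iteration 5/9 --
  FD 8: (11.518,-19.949) -> (4,-22.685) [heading=200, draw]
  RT 40: heading 200 -> 160
  -- iteration 6/9 --
  FD 8: (4,-22.685) -> (-3.518,-19.949) [heading=160, draw]
  RT 40: heading 160 -> 120
  -- iteration 7/9 --
  FD 8: (-3.518,-19.949) -> (-7.518,-13.021) [heading=120, draw]
  RT 40: heading 120 -> 80
  -- iteration 8/9 --
  FD 8: (-7.518,-13.021) -> (-6.128,-5.142) [heading=80, draw]
  RT 40: heading 80 -> 40
  -- iteration 9/9 --
  FD 8: (-6.128,-5.142) -> (0,0) [heading=40, draw]
  RT 40: heading 40 -> 0
]
Final: pos=(0,0), heading=0, 9 segment(s) drawn

Start position: (0, 0)
Final position: (0, 0)
Distance = 0; < 1e-6 -> CLOSED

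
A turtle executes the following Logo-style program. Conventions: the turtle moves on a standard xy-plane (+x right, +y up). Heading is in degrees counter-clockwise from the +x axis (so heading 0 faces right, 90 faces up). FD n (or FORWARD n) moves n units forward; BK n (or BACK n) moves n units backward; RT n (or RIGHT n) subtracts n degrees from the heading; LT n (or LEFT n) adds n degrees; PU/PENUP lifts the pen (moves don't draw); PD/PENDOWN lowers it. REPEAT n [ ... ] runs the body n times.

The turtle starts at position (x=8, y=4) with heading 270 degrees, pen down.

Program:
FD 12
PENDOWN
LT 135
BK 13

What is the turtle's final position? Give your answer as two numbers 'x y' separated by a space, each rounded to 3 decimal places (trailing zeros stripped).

Answer: -1.192 -17.192

Derivation:
Executing turtle program step by step:
Start: pos=(8,4), heading=270, pen down
FD 12: (8,4) -> (8,-8) [heading=270, draw]
PD: pen down
LT 135: heading 270 -> 45
BK 13: (8,-8) -> (-1.192,-17.192) [heading=45, draw]
Final: pos=(-1.192,-17.192), heading=45, 2 segment(s) drawn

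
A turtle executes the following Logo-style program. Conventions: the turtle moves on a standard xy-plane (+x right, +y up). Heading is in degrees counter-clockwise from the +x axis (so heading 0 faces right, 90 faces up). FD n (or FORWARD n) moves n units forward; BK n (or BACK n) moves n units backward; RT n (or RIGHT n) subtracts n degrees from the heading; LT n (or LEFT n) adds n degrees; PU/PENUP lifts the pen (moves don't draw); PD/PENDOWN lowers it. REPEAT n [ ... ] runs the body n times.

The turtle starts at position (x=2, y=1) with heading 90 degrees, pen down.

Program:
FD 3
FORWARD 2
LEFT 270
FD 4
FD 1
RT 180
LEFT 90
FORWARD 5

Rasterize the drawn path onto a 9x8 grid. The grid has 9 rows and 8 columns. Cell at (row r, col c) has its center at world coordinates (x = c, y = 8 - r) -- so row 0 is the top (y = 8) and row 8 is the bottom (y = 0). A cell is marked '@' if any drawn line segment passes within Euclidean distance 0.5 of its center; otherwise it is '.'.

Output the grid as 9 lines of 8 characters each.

Answer: ........
........
..@@@@@@
..@....@
..@....@
..@....@
..@....@
..@....@
........

Derivation:
Segment 0: (2,1) -> (2,4)
Segment 1: (2,4) -> (2,6)
Segment 2: (2,6) -> (6,6)
Segment 3: (6,6) -> (7,6)
Segment 4: (7,6) -> (7,1)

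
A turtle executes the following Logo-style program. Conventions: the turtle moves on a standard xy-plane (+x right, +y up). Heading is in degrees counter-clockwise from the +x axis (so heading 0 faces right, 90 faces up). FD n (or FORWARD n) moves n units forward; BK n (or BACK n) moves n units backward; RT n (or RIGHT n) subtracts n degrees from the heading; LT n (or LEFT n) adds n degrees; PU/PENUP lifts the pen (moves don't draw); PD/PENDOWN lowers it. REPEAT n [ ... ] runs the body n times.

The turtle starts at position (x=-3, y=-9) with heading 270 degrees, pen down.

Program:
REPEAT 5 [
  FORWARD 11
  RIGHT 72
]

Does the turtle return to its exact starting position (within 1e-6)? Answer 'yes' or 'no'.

Executing turtle program step by step:
Start: pos=(-3,-9), heading=270, pen down
REPEAT 5 [
  -- iteration 1/5 --
  FD 11: (-3,-9) -> (-3,-20) [heading=270, draw]
  RT 72: heading 270 -> 198
  -- iteration 2/5 --
  FD 11: (-3,-20) -> (-13.462,-23.399) [heading=198, draw]
  RT 72: heading 198 -> 126
  -- iteration 3/5 --
  FD 11: (-13.462,-23.399) -> (-19.927,-14.5) [heading=126, draw]
  RT 72: heading 126 -> 54
  -- iteration 4/5 --
  FD 11: (-19.927,-14.5) -> (-13.462,-5.601) [heading=54, draw]
  RT 72: heading 54 -> 342
  -- iteration 5/5 --
  FD 11: (-13.462,-5.601) -> (-3,-9) [heading=342, draw]
  RT 72: heading 342 -> 270
]
Final: pos=(-3,-9), heading=270, 5 segment(s) drawn

Start position: (-3, -9)
Final position: (-3, -9)
Distance = 0; < 1e-6 -> CLOSED

Answer: yes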